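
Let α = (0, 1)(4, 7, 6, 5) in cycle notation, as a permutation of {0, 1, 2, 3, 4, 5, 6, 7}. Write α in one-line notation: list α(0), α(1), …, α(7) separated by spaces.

Reading each image from the cycles: 0↦1, 1↦0, 2↦2, 3↦3, 4↦7, 5↦4, 6↦5, 7↦6.
Listing these in domain order gives 1 0 2 3 7 4 5 6.

1 0 2 3 7 4 5 6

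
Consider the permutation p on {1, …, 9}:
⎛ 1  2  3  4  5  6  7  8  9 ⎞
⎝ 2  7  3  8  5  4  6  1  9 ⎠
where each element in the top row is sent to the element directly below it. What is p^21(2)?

Tracing 2 → 7 → … returns to 2 after 6 steps, so 2 lies in a 6-cycle (1 2 7 6 4 8).
Powers repeat with period 6 on this cycle, and 21 mod 6 = 3, so p^21(2) = p^3(2).
Advancing 3 steps from 2: 2 → 7 → 6 → 4.

4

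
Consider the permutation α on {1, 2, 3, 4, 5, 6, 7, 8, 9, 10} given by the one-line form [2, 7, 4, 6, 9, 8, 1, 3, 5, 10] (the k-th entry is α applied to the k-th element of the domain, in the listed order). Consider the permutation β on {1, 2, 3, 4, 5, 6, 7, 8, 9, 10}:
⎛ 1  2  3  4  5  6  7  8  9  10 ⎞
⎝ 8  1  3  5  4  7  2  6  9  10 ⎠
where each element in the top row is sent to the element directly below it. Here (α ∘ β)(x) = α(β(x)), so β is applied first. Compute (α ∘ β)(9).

5

First apply β: β(9) = 9, then α(9) = 5. Thus (α ∘ β)(9) = 5.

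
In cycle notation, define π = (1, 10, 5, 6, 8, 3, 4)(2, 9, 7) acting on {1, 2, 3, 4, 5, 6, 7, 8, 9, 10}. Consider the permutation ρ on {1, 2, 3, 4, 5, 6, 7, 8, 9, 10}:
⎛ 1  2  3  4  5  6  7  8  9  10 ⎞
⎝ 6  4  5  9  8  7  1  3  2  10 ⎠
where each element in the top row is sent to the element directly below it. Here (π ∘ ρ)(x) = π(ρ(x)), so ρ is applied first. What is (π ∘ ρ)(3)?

6

ρ(3) = 5, then π(5) = 6; composing gives (π ∘ ρ)(3) = 6.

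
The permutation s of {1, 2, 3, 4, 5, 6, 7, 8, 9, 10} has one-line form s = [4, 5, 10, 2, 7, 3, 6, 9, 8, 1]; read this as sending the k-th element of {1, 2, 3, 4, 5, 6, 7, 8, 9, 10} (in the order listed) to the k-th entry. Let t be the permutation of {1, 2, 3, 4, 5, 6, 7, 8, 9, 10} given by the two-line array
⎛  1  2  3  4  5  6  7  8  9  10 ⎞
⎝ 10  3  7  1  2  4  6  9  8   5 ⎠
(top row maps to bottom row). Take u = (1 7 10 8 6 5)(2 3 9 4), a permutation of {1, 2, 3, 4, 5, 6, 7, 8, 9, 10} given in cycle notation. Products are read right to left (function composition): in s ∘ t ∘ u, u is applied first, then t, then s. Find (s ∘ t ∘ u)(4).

10

Apply the permutations in order: u(4) = 2, then t(2) = 3, then s(3) = 10. So (s ∘ t ∘ u)(4) = 10.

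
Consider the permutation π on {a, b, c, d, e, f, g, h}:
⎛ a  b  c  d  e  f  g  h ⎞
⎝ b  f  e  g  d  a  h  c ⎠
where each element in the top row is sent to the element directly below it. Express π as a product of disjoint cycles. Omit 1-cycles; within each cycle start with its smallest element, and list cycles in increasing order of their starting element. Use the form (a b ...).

Start at a and follow images: a → b → f → a, giving the cycle (a b f).
Continuing from each remaining unvisited element yields (a b f)(c e d g h).

(a b f)(c e d g h)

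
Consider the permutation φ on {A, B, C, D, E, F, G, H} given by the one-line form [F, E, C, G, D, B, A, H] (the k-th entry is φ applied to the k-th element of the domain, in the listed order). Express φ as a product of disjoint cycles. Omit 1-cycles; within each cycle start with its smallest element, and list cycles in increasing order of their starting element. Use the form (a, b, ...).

Start at A and follow images: A → F → B → E → D → G → A, giving the cycle (A, F, B, E, D, G).
Repeating from the next unused element and collecting all non-trivial cycles gives (A, F, B, E, D, G).

(A, F, B, E, D, G)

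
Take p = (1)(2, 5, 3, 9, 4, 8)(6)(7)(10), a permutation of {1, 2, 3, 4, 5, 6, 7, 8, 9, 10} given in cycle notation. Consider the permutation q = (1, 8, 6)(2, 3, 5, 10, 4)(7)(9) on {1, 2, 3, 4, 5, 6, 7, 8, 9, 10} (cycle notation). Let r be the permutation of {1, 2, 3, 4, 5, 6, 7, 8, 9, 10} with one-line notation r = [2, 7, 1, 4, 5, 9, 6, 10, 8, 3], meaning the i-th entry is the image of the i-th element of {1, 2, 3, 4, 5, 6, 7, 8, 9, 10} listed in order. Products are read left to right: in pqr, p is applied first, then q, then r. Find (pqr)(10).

4

(pqr)(10) = r(q(p(10))). p(10) = 10, then q(10) = 4, then r(4) = 4, so the result is 4.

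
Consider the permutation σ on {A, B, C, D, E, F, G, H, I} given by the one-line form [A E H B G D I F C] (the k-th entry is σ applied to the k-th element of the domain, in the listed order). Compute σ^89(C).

Tracing C → H → … returns to C after 8 steps, so C lies in an 8-cycle (B E G I C H F D).
On an 8-cycle, σ^8 is the identity, so σ^89 = σ^1 there (89 ≡ 1 mod 8).
Stepping 1 place around the cycle: C → H.

H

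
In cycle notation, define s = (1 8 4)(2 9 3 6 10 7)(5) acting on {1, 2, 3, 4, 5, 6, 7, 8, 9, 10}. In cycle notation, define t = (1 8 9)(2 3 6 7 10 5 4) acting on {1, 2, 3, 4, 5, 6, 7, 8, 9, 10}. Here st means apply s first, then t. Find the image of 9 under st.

s(9) = 3, then t(3) = 6; composing gives (st)(9) = 6.

6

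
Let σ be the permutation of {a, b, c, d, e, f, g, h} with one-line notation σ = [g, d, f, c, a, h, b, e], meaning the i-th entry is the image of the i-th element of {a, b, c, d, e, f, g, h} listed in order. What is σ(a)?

g

a is element number 1 of the domain, and entry number 1 of the one-line form is g, so σ(a) = g.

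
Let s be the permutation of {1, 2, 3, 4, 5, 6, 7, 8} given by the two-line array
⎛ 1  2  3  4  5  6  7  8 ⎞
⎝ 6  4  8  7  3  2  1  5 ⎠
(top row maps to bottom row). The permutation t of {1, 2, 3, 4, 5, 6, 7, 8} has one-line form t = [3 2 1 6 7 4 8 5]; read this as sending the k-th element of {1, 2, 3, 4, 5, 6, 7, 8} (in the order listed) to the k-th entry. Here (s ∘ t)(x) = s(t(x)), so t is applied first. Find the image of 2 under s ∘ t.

(s ∘ t)(2) = s(t(2)). t(2) = 2, then s(2) = 4. So (s ∘ t)(2) = 4.

4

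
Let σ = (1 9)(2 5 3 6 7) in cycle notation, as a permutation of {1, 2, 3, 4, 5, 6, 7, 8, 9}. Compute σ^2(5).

6

5 lies in the 5-cycle (2 5 3 6 7).
Advancing 2 steps from 5: 5 → 3 → 6.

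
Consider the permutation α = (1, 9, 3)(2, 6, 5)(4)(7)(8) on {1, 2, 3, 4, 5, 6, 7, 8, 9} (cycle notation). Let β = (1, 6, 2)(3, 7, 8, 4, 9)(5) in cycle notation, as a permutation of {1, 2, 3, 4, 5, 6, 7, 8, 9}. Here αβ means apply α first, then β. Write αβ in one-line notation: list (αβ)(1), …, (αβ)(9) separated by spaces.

(αβ)(x) = β(α(x)). Computing each image: β(α(1)) = β(9) = 3, β(α(2)) = β(6) = 2, β(α(3)) = β(1) = 6, β(α(4)) = β(4) = 9, β(α(5)) = β(2) = 1, β(α(6)) = β(5) = 5, β(α(7)) = β(7) = 8, β(α(8)) = β(8) = 4, β(α(9)) = β(3) = 7.
Hence αβ = [3 2 6 9 1 5 8 4 7].

3 2 6 9 1 5 8 4 7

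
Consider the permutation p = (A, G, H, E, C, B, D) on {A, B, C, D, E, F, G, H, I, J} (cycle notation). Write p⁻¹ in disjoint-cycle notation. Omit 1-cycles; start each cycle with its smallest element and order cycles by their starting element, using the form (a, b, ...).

(A, D, B, C, E, H, G)

The inverse reverses each cycle.
Reversing each cycle of p and rotating so the smallest element leads gives (A, D, B, C, E, H, G).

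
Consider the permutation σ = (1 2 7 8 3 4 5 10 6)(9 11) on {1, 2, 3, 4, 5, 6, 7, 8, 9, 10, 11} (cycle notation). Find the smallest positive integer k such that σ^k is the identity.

18

The disjoint cycles have lengths 9, 2.
The order of σ is the least common multiple of its cycle lengths: lcm(9, 2) = 18.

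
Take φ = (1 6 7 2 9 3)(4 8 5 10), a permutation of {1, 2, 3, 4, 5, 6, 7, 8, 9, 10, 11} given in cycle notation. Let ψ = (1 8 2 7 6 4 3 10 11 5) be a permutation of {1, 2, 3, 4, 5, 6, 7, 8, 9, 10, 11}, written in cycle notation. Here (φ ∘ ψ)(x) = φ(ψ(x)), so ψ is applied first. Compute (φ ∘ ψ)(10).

(φ ∘ ψ)(10) = φ(ψ(10)). ψ(10) = 11, then φ(11) = 11. So (φ ∘ ψ)(10) = 11.

11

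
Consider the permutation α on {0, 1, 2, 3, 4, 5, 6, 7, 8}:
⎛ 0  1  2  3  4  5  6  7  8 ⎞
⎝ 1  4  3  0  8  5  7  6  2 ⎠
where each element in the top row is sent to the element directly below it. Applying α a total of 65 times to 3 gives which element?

Tracing 3 → 0 → … returns to 3 after 6 steps, so 3 lies in a 6-cycle (0, 1, 4, 8, 2, 3).
Powers repeat with period 6 on this cycle, and 65 mod 6 = 5, so α^65(3) = α^5(3).
Stepping 5 places around the cycle: 3 → 0 → 1 → 4 → 8 → 2.

2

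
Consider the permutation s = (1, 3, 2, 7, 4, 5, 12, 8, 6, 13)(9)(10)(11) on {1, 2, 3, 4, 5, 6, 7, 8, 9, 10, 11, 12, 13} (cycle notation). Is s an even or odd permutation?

The cycle lengths are 10, 1, 1, 1.
A cycle of length ℓ contributes ℓ−1 transpositions, so s is a product of 9 transpositions — odd.

odd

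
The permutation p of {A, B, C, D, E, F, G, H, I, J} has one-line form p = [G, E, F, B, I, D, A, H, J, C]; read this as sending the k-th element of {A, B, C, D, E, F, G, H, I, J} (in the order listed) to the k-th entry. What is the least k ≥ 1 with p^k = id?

14

Writing p as disjoint cycles, the cycle lengths are 7, 2, 1.
Since disjoint cycles commute, ord(p) = lcm(7, 2) = 14.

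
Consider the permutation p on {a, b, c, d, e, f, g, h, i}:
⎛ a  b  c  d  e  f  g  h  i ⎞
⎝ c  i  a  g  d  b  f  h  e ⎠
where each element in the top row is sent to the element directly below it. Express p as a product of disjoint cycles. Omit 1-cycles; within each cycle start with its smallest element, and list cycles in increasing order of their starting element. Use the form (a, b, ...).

(a, c)(b, i, e, d, g, f)

Iterating p from a gives a → c → a; that is the 2-cycle (a, c).
Continuing from each remaining unvisited element yields (a, c)(b, i, e, d, g, f).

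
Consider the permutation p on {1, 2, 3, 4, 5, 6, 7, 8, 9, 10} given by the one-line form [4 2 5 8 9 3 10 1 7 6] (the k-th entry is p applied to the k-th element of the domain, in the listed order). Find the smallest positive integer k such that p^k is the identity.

Decomposing into disjoint cycles gives cycle lengths 6, 3, 1.
The order is lcm(6, 3) = 6.

6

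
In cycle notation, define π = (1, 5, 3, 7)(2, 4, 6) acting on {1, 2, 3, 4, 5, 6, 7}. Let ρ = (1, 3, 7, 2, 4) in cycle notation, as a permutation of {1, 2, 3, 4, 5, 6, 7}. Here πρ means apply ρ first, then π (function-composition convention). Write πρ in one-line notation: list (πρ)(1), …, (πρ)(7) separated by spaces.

7 6 1 5 3 2 4

(πρ)(x) = π(ρ(x)). Computing each image: π(ρ(1)) = π(3) = 7, π(ρ(2)) = π(4) = 6, π(ρ(3)) = π(7) = 1, π(ρ(4)) = π(1) = 5, π(ρ(5)) = π(5) = 3, π(ρ(6)) = π(6) = 2, π(ρ(7)) = π(2) = 4.
Hence πρ = [7 6 1 5 3 2 4].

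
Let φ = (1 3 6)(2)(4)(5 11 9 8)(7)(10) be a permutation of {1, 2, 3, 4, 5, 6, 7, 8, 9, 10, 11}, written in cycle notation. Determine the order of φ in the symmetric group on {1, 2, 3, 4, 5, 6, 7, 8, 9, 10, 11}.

The cycle type of φ is (4, 3, 1, 1, 1, 1).
The order is lcm(4, 3) = 12.

12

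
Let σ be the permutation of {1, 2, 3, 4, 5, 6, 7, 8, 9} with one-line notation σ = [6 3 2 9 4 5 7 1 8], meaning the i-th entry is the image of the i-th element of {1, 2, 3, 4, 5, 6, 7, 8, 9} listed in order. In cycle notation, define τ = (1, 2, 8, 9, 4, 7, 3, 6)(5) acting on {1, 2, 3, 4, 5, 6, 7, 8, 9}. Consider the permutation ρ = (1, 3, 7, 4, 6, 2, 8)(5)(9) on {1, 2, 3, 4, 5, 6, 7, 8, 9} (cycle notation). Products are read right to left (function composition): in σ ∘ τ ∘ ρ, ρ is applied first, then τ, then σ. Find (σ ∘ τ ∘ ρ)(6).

Chase 6: ρ(6) = 2; τ(2) = 8; σ(8) = 1. Hence (σ ∘ τ ∘ ρ)(6) = 1.

1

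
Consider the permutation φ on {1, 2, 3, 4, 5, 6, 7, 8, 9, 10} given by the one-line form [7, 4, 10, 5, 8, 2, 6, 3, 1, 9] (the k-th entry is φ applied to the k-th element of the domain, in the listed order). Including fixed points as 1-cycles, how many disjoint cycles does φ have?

1

The cycle decomposition is (1, 7, 6, 2, 4, 5, 8, 3, 10, 9), which has 1 cycle (counting 1-cycles).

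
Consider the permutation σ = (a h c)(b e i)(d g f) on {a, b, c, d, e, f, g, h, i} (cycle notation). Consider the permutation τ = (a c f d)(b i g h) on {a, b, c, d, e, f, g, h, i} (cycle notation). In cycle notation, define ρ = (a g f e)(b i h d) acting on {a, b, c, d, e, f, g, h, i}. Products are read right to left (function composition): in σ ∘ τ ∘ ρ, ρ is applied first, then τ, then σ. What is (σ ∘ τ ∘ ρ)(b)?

(σ ∘ τ ∘ ρ)(b) = σ(τ(ρ(b))). ρ(b) = i, then τ(i) = g, then σ(g) = f, so the result is f.

f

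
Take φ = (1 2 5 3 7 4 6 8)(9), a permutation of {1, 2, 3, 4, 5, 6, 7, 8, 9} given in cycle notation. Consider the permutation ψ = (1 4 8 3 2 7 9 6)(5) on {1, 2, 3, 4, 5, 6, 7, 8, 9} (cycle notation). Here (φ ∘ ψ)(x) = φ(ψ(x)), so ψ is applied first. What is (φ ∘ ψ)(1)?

(φ ∘ ψ)(1) = φ(ψ(1)). ψ(1) = 4, then φ(4) = 6. So (φ ∘ ψ)(1) = 6.

6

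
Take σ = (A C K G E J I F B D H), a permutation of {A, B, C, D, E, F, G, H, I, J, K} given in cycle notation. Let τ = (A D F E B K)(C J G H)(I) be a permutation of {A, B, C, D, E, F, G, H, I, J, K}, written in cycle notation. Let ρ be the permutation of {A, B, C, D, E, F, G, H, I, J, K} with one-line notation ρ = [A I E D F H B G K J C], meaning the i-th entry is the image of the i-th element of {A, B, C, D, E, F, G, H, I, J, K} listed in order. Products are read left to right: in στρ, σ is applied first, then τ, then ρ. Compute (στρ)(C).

A

Chase C: σ(C) = K; τ(K) = A; ρ(A) = A. Hence (στρ)(C) = A.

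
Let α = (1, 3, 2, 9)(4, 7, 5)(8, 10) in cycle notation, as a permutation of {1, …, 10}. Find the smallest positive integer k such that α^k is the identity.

12

The disjoint cycles have lengths 4, 3, 2, 1.
The order is lcm(4, 3, 2) = 12.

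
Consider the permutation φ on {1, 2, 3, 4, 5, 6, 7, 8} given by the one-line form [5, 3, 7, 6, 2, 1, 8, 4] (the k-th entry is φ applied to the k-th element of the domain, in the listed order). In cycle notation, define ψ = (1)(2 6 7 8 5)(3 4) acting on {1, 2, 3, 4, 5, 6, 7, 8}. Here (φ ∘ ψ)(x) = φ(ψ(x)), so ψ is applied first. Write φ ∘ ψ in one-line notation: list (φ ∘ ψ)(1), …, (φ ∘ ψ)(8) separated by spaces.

5 1 6 7 3 8 4 2

(φ ∘ ψ)(x) = φ(ψ(x)). Computing each image: φ(ψ(1)) = φ(1) = 5, φ(ψ(2)) = φ(6) = 1, φ(ψ(3)) = φ(4) = 6, φ(ψ(4)) = φ(3) = 7, φ(ψ(5)) = φ(2) = 3, φ(ψ(6)) = φ(7) = 8, φ(ψ(7)) = φ(8) = 4, φ(ψ(8)) = φ(5) = 2.
Hence φ ∘ ψ = [5 1 6 7 3 8 4 2].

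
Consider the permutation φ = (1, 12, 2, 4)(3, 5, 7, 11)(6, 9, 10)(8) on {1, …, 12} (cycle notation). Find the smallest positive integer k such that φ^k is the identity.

The disjoint cycles have lengths 4, 4, 3, 1.
Since disjoint cycles commute, ord(φ) = lcm(4, 4, 3) = 12.

12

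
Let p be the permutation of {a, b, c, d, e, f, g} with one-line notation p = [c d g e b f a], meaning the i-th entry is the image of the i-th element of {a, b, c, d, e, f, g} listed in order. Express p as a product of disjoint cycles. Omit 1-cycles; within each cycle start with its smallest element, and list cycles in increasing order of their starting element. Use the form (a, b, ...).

(a, c, g)(b, d, e)

Iterating p from a gives a → c → g → a; that is the 3-cycle (a, c, g).
Repeating from the next unused element and collecting all non-trivial cycles gives (a, c, g)(b, d, e).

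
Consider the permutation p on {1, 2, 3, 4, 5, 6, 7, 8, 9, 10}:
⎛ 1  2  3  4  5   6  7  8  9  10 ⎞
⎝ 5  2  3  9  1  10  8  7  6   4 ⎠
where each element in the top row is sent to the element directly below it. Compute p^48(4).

Tracing 4 → 9 → … returns to 4 after 4 steps, so 4 lies in a 4-cycle (4 9 6 10).
Powers repeat with period 4 on this cycle, and 48 mod 4 = 0, so p^48(4) = p^0(4).
So p^48(4) = 4.

4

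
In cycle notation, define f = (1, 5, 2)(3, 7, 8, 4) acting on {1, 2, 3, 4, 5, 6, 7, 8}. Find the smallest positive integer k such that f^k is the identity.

12

The cycle type of f is (4, 3, 1).
Since disjoint cycles commute, ord(f) = lcm(4, 3) = 12.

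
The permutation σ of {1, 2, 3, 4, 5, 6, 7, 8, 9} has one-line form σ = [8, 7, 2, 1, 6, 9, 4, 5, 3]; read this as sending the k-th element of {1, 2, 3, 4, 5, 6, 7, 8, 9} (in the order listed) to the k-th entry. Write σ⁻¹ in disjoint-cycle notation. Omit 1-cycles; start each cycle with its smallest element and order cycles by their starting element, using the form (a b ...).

(1 4 7 2 3 9 6 5 8)

The cycle decomposition of σ is (1 8 5 6 9 3 2 7 4).
The inverse reverses every cycle; in canonical form, σ⁻¹ = (1 4 7 2 3 9 6 5 8).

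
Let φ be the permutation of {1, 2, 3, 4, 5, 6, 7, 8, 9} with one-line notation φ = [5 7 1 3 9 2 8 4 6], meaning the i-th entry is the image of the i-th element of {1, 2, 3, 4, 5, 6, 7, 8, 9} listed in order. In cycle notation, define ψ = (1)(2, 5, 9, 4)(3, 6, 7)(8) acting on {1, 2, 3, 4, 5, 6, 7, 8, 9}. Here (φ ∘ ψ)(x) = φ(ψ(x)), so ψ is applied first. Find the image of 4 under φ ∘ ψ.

7

ψ(4) = 2, then φ(2) = 7; composing gives (φ ∘ ψ)(4) = 7.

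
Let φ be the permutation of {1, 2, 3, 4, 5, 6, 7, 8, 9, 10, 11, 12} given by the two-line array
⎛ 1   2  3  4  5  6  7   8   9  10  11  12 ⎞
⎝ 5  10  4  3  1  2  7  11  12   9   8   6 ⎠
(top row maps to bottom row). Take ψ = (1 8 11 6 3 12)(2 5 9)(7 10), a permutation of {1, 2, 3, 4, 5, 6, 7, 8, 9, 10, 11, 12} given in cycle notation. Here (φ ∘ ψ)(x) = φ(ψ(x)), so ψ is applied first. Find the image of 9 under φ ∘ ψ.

First apply ψ: ψ(9) = 2, then φ(2) = 10. Thus (φ ∘ ψ)(9) = 10.

10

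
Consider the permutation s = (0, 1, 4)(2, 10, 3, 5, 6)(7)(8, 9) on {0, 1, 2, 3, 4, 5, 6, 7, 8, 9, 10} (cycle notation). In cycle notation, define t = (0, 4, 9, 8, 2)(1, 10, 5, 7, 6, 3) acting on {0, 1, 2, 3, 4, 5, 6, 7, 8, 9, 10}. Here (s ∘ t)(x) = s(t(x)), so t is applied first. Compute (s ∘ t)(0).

t(0) = 4, then s(4) = 0; composing gives (s ∘ t)(0) = 0.

0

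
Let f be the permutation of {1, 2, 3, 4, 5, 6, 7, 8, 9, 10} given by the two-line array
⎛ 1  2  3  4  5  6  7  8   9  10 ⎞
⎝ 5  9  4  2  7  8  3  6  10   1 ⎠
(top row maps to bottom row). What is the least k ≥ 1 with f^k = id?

8

Writing f as disjoint cycles, the cycle lengths are 8, 2.
The order of f is the least common multiple of its cycle lengths: lcm(8, 2) = 8.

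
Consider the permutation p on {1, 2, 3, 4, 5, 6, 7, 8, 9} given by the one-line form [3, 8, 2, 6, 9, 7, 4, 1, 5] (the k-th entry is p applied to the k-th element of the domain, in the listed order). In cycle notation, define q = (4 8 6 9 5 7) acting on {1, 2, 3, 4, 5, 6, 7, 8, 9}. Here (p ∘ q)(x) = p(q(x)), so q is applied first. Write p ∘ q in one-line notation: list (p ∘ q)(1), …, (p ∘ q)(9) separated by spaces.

3 8 2 1 4 5 6 7 9

(p ∘ q)(x) = p(q(x)). Computing each image: p(q(1)) = p(1) = 3, p(q(2)) = p(2) = 8, p(q(3)) = p(3) = 2, p(q(4)) = p(8) = 1, p(q(5)) = p(7) = 4, p(q(6)) = p(9) = 5, p(q(7)) = p(4) = 6, p(q(8)) = p(6) = 7, p(q(9)) = p(5) = 9.
Hence p ∘ q = [3 8 2 1 4 5 6 7 9].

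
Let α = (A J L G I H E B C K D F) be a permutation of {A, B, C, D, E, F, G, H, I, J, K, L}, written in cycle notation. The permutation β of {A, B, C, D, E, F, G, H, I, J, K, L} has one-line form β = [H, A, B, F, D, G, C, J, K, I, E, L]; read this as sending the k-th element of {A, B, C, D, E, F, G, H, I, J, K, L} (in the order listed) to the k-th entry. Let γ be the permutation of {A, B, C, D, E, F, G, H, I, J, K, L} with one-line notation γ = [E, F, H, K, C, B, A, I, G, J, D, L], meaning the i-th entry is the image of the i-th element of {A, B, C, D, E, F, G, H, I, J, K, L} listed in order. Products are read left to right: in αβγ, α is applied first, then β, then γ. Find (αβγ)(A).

Apply the permutations in order: α(A) = J, then β(J) = I, then γ(I) = G. So (αβγ)(A) = G.

G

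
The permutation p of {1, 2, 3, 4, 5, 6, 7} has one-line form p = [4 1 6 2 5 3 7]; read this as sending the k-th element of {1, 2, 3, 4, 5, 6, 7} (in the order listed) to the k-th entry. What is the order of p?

Decomposing into disjoint cycles gives cycle lengths 3, 2, 1, 1.
The order of p is the least common multiple of its cycle lengths: lcm(3, 2) = 6.

6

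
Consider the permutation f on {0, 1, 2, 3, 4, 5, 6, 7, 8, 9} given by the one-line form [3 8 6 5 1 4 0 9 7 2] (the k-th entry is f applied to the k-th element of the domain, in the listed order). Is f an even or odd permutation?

odd

In disjoint-cycle form the cycle lengths are 10.
A cycle is odd iff its length is even; f has 1 even-length cycle, so sgn(f) = (−1)^1 and f is odd.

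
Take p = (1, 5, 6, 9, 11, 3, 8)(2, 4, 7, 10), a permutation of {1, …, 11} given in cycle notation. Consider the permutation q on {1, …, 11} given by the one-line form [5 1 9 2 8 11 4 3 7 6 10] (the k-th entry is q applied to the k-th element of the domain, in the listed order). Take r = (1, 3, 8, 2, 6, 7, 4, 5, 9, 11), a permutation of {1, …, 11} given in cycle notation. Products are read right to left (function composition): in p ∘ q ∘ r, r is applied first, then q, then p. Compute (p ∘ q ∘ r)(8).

5

Chase 8: r(8) = 2; q(2) = 1; p(1) = 5. Hence (p ∘ q ∘ r)(8) = 5.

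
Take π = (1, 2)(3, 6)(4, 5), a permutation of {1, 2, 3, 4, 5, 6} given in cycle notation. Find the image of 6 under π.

3

Within (3, 6), 6 ↦ 3.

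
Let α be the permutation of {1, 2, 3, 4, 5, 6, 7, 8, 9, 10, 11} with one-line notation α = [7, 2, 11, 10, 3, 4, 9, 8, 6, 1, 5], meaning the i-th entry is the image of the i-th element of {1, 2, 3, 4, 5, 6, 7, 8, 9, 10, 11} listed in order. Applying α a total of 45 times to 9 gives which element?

Tracing 9 → 6 → … returns to 9 after 6 steps, so 9 lies in a 6-cycle (1 7 9 6 4 10).
Since the cycle has length 6, α^45 acts on it the same as α^3 (45 mod 6 = 3).
Advancing 3 steps from 9: 9 → 6 → 4 → 10.

10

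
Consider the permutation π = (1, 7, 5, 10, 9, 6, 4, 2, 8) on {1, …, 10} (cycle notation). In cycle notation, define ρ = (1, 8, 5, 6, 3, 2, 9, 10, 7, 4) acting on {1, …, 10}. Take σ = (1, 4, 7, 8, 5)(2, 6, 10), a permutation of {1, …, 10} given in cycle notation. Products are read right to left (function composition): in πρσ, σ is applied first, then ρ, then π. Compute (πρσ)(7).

Chase 7: σ(7) = 8; ρ(8) = 5; π(5) = 10. Hence (πρσ)(7) = 10.

10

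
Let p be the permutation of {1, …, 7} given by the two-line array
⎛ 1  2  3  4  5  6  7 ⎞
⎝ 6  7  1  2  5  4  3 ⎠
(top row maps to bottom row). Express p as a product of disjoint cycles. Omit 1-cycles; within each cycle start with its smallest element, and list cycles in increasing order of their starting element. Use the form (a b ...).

(1 6 4 2 7 3)

Iterating p from 1 gives 1 → 6 → 4 → 2 → 7 → 3 → 1; that is the 6-cycle (1 6 4 2 7 3).
Continuing from each remaining unvisited element yields (1 6 4 2 7 3).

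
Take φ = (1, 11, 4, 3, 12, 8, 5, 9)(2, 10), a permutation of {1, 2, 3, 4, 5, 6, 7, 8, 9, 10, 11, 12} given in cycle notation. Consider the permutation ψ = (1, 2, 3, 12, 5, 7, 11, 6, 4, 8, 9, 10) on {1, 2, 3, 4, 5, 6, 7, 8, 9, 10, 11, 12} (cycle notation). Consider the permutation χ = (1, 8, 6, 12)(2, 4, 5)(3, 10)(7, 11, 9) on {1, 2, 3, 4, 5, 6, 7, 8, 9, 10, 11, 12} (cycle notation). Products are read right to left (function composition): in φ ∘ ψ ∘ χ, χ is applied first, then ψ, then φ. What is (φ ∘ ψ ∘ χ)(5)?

(φ ∘ ψ ∘ χ)(5) = φ(ψ(χ(5))). χ(5) = 2, then ψ(2) = 3, then φ(3) = 12, so the result is 12.

12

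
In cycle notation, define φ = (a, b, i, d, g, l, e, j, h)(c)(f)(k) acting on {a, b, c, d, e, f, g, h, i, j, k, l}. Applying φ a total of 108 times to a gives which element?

a

a lies in the 9-cycle (a, b, i, d, g, l, e, j, h).
On a 9-cycle, φ^9 is the identity, so φ^108 = φ^0 there (108 ≡ 0 mod 9).
So φ^108(a) = a.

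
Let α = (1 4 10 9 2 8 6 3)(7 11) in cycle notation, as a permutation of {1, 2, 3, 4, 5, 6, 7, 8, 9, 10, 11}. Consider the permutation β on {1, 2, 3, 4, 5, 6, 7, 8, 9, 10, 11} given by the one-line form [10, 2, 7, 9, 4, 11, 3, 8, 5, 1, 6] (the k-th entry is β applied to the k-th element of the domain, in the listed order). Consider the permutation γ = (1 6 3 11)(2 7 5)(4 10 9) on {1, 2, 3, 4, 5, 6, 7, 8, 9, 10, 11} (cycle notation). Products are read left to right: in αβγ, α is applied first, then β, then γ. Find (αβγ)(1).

4

Apply the permutations in order: α(1) = 4, then β(4) = 9, then γ(9) = 4. So (αβγ)(1) = 4.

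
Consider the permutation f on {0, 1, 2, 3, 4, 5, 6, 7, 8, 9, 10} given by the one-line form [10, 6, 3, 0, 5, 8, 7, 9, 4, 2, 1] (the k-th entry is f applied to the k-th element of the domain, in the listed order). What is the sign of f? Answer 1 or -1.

-1

In disjoint-cycle form the cycle lengths are 8, 3.
A cycle of length ℓ contributes ℓ−1 transpositions, so f is a product of 7 + 2 = 9 transpositions — odd.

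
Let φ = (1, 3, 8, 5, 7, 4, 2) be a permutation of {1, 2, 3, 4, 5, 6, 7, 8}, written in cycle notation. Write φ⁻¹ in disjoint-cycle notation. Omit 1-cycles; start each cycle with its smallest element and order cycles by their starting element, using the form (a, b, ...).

Inverting a permutation written in cycle notation just reverses the order within every cycle.
After reversing and putting each cycle's least element first, φ⁻¹ = (1, 2, 4, 7, 5, 8, 3).

(1, 2, 4, 7, 5, 8, 3)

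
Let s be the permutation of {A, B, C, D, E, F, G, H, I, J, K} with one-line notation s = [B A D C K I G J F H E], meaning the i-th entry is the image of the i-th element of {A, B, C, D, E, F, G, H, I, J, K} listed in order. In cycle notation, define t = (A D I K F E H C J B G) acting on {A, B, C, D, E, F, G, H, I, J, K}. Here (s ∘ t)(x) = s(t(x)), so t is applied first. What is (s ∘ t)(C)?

(s ∘ t)(C) = s(t(C)). t(C) = J, then s(J) = H. So (s ∘ t)(C) = H.

H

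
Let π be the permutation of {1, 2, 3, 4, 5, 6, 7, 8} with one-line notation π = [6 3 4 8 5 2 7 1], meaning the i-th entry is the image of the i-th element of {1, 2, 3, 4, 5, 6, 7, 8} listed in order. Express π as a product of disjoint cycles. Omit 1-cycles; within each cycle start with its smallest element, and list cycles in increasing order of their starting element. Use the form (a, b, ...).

From 1: 1 → 6 → 2 → 3 → 4 → 8 → 1, closing the cycle (1, 6, 2, 3, 4, 8).
Continuing from each remaining unvisited element yields (1, 6, 2, 3, 4, 8).

(1, 6, 2, 3, 4, 8)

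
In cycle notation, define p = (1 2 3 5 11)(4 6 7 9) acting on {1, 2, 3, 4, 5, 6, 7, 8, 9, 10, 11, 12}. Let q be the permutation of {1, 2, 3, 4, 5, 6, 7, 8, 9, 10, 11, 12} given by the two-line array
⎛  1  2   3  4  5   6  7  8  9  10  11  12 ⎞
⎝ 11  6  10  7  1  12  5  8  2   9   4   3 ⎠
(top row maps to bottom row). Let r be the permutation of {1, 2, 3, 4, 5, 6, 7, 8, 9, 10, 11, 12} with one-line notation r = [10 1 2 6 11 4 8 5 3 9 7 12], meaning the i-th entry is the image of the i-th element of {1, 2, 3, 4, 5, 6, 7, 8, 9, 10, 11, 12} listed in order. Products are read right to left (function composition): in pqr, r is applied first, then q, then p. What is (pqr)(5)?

(pqr)(5) = p(q(r(5))). r(5) = 11, then q(11) = 4, then p(4) = 6, so the result is 6.

6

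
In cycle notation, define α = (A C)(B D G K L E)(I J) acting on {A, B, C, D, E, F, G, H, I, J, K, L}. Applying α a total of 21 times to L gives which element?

L lies in the 6-cycle (B D G K L E).
Powers repeat with period 6 on this cycle, and 21 mod 6 = 3, so α^21(L) = α^3(L).
Advancing 3 steps from L: L → E → B → D.

D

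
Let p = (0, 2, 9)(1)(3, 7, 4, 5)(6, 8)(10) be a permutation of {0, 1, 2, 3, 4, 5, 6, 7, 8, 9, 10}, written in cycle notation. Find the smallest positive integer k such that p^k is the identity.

The cycle type of p is (4, 3, 2, 1, 1).
Since disjoint cycles commute, ord(p) = lcm(4, 3, 2) = 12.

12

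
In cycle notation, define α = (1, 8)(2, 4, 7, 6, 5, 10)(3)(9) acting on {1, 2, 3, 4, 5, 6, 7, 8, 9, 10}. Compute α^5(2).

10

2 lies in the 6-cycle (2, 4, 7, 6, 5, 10).
Stepping 5 places around the cycle: 2 → 4 → 7 → 6 → 5 → 10.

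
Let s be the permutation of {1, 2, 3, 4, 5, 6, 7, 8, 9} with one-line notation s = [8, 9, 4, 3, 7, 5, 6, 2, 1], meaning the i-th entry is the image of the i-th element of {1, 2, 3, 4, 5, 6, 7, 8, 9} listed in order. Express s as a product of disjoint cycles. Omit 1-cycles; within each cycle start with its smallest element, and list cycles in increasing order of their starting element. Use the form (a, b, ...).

Start at 1 and follow images: 1 → 8 → 2 → 9 → 1, giving the cycle (1, 8, 2, 9).
Continuing from each remaining unvisited element yields (1, 8, 2, 9)(3, 4)(5, 7, 6).

(1, 8, 2, 9)(3, 4)(5, 7, 6)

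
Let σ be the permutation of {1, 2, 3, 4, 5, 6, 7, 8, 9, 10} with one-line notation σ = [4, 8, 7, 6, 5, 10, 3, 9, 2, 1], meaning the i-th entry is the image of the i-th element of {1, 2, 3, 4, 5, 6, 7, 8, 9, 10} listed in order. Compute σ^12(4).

4

Tracing 4 → 6 → … returns to 4 after 4 steps, so 4 lies in a 4-cycle (1, 4, 6, 10).
On a 4-cycle, σ^4 is the identity, so σ^12 = σ^0 there (12 ≡ 0 mod 4).
So σ^12(4) = 4.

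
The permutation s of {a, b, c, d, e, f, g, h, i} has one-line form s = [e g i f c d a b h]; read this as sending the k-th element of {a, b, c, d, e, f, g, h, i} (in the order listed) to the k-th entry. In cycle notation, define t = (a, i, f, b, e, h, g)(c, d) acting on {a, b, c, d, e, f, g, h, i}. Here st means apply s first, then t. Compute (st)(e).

d

(st)(e) = t(s(e)). s(e) = c, then t(c) = d. So (st)(e) = d.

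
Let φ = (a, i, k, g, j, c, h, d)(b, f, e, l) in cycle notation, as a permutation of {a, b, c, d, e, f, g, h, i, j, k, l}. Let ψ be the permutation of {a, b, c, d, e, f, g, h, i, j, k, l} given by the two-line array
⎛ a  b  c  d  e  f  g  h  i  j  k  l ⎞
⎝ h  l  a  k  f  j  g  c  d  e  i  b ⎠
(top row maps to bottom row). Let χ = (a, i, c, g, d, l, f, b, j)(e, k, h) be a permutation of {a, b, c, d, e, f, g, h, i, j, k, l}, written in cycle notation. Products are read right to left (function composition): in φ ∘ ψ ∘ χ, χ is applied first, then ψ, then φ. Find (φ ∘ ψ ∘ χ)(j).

Chase j: χ(j) = a; ψ(a) = h; φ(h) = d. Hence (φ ∘ ψ ∘ χ)(j) = d.

d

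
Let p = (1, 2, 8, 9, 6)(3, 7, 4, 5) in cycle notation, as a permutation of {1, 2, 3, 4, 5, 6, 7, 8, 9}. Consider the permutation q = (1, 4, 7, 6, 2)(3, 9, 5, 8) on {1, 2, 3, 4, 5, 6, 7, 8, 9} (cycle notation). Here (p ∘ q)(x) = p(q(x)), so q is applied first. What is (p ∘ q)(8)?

7

(p ∘ q)(8) = p(q(8)). q(8) = 3, then p(3) = 7. So (p ∘ q)(8) = 7.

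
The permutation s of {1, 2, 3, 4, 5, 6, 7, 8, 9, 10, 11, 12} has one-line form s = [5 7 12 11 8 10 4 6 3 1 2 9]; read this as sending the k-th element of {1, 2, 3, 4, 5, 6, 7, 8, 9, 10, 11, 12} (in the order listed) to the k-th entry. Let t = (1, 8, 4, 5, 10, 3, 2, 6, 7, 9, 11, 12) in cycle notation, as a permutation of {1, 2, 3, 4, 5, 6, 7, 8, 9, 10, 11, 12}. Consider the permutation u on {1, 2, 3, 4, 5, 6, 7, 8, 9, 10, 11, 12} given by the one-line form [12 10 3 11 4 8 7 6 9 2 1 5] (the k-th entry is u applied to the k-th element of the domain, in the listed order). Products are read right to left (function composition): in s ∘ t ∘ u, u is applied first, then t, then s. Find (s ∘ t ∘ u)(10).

Apply the permutations in order: u(10) = 2, then t(2) = 6, then s(6) = 10. So (s ∘ t ∘ u)(10) = 10.

10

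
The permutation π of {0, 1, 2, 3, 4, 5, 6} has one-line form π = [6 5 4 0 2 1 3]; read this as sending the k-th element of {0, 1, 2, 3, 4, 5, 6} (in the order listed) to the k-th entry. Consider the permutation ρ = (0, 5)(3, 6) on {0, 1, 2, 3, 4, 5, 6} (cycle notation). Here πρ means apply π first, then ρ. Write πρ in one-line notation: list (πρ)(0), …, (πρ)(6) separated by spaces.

3 0 4 5 2 1 6

For each element, apply π then ρ: 0 → 6 → 3; 1 → 5 → 0; 2 → 4 → 4; 3 → 0 → 5; 4 → 2 → 2; 5 → 1 → 1; 6 → 3 → 6.
So πρ in one-line form is 3 0 4 5 2 1 6.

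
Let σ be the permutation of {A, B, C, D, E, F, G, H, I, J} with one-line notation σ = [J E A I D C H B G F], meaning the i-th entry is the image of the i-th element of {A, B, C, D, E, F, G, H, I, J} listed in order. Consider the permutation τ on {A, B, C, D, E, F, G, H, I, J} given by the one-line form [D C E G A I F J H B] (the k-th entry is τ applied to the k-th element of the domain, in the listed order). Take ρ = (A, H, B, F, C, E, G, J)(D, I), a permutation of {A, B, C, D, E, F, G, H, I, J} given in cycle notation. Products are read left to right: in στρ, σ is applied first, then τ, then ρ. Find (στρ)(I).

C

Chase I: σ(I) = G; τ(G) = F; ρ(F) = C. Hence (στρ)(I) = C.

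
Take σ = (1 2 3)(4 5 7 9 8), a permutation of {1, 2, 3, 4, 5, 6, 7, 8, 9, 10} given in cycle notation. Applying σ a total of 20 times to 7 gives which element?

7 lies in the 5-cycle (4 5 7 9 8).
Since the cycle has length 5, σ^20 acts on it the same as σ^0 (20 mod 5 = 0).
So σ^20(7) = 7.

7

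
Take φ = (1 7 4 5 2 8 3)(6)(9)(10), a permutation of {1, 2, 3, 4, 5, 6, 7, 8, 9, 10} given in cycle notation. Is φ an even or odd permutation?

even

The cycle lengths are 7, 1, 1, 1.
A cycle of length ℓ contributes ℓ−1 transpositions, so φ is a product of 6 transpositions — even.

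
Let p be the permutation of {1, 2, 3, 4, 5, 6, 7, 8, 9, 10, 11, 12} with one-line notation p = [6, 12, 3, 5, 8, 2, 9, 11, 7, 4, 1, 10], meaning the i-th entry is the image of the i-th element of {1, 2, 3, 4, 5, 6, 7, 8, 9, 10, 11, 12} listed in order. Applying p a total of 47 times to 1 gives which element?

Tracing 1 → 6 → … returns to 1 after 9 steps, so 1 lies in a 9-cycle (1 6 2 12 10 4 5 8 11).
Powers repeat with period 9 on this cycle, and 47 mod 9 = 2, so p^47(1) = p^2(1).
Stepping 2 places around the cycle: 1 → 6 → 2.

2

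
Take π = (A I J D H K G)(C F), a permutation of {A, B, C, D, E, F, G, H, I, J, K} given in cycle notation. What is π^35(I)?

I

I lies in the 7-cycle (A I J D H K G).
Since the cycle has length 7, π^35 acts on it the same as π^0 (35 mod 7 = 0).
So π^35(I) = I.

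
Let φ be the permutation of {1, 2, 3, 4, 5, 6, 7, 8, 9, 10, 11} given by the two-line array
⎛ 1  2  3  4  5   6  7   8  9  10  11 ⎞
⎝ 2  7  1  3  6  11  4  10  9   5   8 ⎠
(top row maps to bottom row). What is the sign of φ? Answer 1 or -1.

1

In disjoint-cycle form the cycle lengths are 5, 5, 1.
A cycle of length ℓ contributes ℓ−1 transpositions, so φ is a product of 4 + 4 = 8 transpositions — even.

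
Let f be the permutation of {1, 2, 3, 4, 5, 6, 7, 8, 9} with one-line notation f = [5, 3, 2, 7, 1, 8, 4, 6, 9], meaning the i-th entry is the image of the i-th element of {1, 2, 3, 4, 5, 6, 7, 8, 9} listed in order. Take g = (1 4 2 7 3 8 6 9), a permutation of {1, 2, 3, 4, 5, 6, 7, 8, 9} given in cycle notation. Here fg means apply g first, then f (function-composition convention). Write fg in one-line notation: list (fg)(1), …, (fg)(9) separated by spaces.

7 4 6 3 1 9 2 8 5

Chase each element through g then f: 1 → 4 → 7; 2 → 7 → 4; 3 → 8 → 6; 4 → 2 → 3; 5 → 5 → 1; 6 → 9 → 9; 7 → 3 → 2; 8 → 6 → 8; 9 → 1 → 5.
So fg in one-line form is 7 4 6 3 1 9 2 8 5.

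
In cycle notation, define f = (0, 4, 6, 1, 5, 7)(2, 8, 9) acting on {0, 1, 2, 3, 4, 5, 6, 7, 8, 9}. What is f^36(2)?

2 lies in the 3-cycle (2, 8, 9).
Powers repeat with period 3 on this cycle, and 36 mod 3 = 0, so f^36(2) = f^0(2).
So f^36(2) = 2.

2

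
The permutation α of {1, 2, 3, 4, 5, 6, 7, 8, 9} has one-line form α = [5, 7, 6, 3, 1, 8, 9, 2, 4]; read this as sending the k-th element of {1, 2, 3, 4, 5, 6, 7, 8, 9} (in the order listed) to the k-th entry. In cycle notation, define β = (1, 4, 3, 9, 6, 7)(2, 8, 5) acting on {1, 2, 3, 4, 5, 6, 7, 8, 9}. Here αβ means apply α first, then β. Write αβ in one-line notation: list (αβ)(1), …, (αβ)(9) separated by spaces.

2 1 7 9 4 5 6 8 3

For each element, apply α then β: 1 → 5 → 2; 2 → 7 → 1; 3 → 6 → 7; 4 → 3 → 9; 5 → 1 → 4; 6 → 8 → 5; 7 → 9 → 6; 8 → 2 → 8; 9 → 4 → 3.
So αβ in one-line form is 2 1 7 9 4 5 6 8 3.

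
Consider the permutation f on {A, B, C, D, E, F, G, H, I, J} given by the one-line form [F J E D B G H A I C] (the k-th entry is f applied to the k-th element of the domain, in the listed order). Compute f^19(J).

Tracing J → C → … returns to J after 4 steps, so J lies in a 4-cycle (B, J, C, E).
Since the cycle has length 4, f^19 acts on it the same as f^3 (19 mod 4 = 3).
Advancing 3 steps from J: J → C → E → B.

B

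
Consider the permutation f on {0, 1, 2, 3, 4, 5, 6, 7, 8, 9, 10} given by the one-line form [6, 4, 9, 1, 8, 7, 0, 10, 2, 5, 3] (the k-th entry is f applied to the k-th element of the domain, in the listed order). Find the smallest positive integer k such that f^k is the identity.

Decomposing into disjoint cycles gives cycle lengths 9, 2.
The order of f is the least common multiple of its cycle lengths: lcm(9, 2) = 18.

18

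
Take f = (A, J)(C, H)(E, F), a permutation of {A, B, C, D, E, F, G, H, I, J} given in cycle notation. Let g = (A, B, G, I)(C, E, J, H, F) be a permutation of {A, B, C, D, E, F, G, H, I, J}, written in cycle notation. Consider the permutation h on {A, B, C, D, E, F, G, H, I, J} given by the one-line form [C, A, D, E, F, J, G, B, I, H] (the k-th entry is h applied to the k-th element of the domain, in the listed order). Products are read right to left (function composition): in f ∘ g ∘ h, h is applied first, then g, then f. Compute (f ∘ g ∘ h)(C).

Apply the permutations in order: h(C) = D, then g(D) = D, then f(D) = D. So (f ∘ g ∘ h)(C) = D.

D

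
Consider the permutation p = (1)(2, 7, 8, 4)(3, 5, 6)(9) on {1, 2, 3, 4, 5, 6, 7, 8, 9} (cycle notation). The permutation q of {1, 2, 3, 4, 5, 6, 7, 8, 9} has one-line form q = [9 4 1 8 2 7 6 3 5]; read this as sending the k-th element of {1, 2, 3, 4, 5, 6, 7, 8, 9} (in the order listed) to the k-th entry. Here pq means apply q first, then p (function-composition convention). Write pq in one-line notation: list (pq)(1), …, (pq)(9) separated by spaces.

9 2 1 4 7 8 3 5 6

For each element, apply q then p: 1 → 9 → 9; 2 → 4 → 2; 3 → 1 → 1; 4 → 8 → 4; 5 → 2 → 7; 6 → 7 → 8; 7 → 6 → 3; 8 → 3 → 5; 9 → 5 → 6.
Collecting the images, pq = [9 2 1 4 7 8 3 5 6].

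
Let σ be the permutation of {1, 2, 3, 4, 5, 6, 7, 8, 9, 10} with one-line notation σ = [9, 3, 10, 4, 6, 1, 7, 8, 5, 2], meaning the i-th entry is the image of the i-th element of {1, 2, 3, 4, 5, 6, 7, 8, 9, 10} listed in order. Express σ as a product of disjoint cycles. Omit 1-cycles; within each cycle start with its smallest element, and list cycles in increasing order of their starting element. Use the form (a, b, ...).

From 1: 1 → 9 → 5 → 6 → 1, closing the cycle (1, 9, 5, 6).
Repeating from the next unused element and collecting all non-trivial cycles gives (1, 9, 5, 6)(2, 3, 10).

(1, 9, 5, 6)(2, 3, 10)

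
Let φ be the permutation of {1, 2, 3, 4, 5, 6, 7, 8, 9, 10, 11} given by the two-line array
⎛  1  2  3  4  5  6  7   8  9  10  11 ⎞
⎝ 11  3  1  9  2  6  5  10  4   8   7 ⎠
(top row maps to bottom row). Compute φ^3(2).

Tracing 2 → 3 → … returns to 2 after 6 steps, so 2 lies in a 6-cycle (1, 11, 7, 5, 2, 3).
Stepping 3 places around the cycle: 2 → 3 → 1 → 11.

11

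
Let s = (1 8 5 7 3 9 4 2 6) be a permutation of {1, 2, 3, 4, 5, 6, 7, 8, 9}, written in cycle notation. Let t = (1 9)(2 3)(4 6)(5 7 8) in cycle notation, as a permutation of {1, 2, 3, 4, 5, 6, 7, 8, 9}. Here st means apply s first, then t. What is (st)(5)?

s(5) = 7, then t(7) = 8; composing gives (st)(5) = 8.

8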